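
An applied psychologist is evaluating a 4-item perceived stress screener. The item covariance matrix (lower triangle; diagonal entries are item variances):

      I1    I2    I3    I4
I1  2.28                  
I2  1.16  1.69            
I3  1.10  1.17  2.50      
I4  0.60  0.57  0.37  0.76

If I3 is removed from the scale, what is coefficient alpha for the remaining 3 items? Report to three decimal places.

Remaining items: I1, I2, I4 (k = 3).
sum of item variances = 2.28 + 1.69 + 0.76 = 4.73
σ²_total = 4.73 + 2 × 2.33 = 9.39
α (item deleted) = (3/2)·(1 − 4.73/9.39) = 0.744

coefficient alpha = 0.744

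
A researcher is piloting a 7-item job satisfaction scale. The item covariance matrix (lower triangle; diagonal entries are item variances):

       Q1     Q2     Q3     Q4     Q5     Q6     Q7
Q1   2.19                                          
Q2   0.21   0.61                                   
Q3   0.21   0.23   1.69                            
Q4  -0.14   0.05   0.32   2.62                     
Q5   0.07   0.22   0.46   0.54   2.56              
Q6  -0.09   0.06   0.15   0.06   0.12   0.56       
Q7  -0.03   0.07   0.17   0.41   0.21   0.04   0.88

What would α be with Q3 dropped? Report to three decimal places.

α = 0.332

Remaining items: Q1, Q2, Q4, Q5, Q6, Q7 (k = 6).
Σσ²ᵢ = 2.19 + 0.61 + 2.62 + 2.56 + 0.56 + 0.88 = 9.42
total variance = 9.42 + 2 × 1.80 = 13.02
α (item deleted) = (6/5)·(1 − 9.42/13.02) = 0.332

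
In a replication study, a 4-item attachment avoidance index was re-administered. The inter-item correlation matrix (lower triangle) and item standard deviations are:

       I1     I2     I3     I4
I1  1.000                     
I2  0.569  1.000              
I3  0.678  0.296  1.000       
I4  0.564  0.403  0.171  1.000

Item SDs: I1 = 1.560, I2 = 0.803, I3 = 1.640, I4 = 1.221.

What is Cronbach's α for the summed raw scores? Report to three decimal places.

Cronbach's α = 0.749

Σσ²ᵢ = 1.560² + 0.803² + 1.640² + 1.221² = 7.2588
Covariances σ_ij = r_ij · s_i · s_j:
  σ(I1,I2) = 0.569 × 1.560 × 0.803 = 0.7128
  σ(I1,I3) = 0.678 × 1.560 × 1.640 = 1.7346
  σ(I1,I4) = 0.564 × 1.560 × 1.221 = 1.0743
  σ(I2,I3) = 0.296 × 0.803 × 1.640 = 0.3898
  σ(I2,I4) = 0.403 × 0.803 × 1.221 = 0.3951
  σ(I3,I4) = 0.171 × 1.640 × 1.221 = 0.3424
σ²_T = Σσ²ᵢ + 2·Σσ_ij = 7.2588 + 2 × 4.6490 = 16.5568
α = (4/3)·(1 − 7.2588/16.5568) = 0.749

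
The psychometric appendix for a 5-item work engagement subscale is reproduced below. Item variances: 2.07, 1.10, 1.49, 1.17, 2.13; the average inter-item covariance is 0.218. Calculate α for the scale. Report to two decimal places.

ΣVar(i) = 2.07 + 1.10 + 1.49 + 1.17 + 2.13 = 7.96
Sum of the 10 distinct covariances = 10 × 0.218 = 2.180
σ²_total = ΣVar(i) + 2·Σcov = 7.96 + 2 × 2.180 = 12.320
α = (5/4)·(1 − 7.96/12.320) = 0.44

α = 0.44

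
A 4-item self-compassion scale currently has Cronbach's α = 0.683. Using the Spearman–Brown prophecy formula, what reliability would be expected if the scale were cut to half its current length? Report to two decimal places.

predicted reliability = 0.52

Length factor m = 1/2
α' = m·α / (1 − (1−m)·α)
   = 1/2 × 0.683 / (1 − (1 − 1/2) × 0.683)
   = 0.3415 / 0.6585 = 0.52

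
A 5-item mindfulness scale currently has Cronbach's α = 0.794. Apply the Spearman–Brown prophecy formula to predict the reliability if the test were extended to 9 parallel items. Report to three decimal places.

Length factor m = 9/5 = 1.8000
α' = m·α / (1 + (m−1)·α)
   = 9/5 × 0.794 / (1 + (9/5 − 1) × 0.794)
   = 1.4292 / 1.6352 = 0.874

predicted reliability = 0.874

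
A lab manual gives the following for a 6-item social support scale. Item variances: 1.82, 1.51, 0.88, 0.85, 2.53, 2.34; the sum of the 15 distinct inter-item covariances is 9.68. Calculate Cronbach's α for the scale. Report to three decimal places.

α = 0.793

Σσᵢ² = 1.82 + 1.51 + 0.88 + 0.85 + 2.53 + 2.34 = 9.93
Sum of distinct covariances = 9.68
σ²_total = Σσᵢ² + 2·Σcov = 9.93 + 2 × 9.68 = 29.29
α = (6/5)·(1 − 9.93/29.29) = 0.793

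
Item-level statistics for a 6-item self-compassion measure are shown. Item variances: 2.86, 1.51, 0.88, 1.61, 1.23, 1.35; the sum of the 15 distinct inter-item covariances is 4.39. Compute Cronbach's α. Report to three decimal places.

α = 0.578

Σσ²ᵢ = 2.86 + 1.51 + 0.88 + 1.61 + 1.23 + 1.35 = 9.44
Sum of distinct covariances = 4.39
σ²_T = Σσ²ᵢ + 2·Σcov = 9.44 + 2 × 4.39 = 18.22
α = (6/5)·(1 − 9.44/18.22) = 0.578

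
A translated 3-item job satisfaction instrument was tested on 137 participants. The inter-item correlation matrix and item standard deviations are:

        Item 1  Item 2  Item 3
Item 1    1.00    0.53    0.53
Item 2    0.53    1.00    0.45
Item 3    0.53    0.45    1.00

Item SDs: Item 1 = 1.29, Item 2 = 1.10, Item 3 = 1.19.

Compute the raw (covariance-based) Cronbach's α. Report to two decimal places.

α = 0.75

Σσ²ᵢ = 1.29² + 1.10² + 1.19² = 4.2902
Covariances σ_ij = r_ij · s_i · s_j:
  σ(Item 1,Item 2) = 0.53 × 1.29 × 1.10 = 0.7521
  σ(Item 1,Item 3) = 0.53 × 1.29 × 1.19 = 0.8136
  σ(Item 2,Item 3) = 0.45 × 1.10 × 1.19 = 0.5891
σ²_T = Σσ²ᵢ + 2·Σσ_ij = 4.2902 + 2 × 2.1548 = 8.5998
α = (3/2)·(1 − 4.2902/8.5998) = 0.75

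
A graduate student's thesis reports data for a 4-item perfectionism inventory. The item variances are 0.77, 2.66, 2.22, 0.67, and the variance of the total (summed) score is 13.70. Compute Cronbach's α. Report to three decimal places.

Cronbach's α = 0.718

Σσ²ᵢ = 0.77 + 2.66 + 2.22 + 0.67 = 6.32
α = (k/(k−1))·(1 − Σσ²ᵢ/σ²_T) = (4/3)·(1 − 6.32/13.70) = 0.718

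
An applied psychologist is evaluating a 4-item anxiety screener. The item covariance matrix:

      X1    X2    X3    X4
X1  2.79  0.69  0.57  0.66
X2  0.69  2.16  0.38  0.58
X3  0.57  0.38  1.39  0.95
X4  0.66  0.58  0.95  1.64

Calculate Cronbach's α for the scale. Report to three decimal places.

Cronbach's α = 0.653

Σσ²ᵢ = 2.79 + 2.16 + 1.39 + 1.64 = 7.98
Σ_{i<j} σ_ij = 3.83
Var(T) = 7.98 + 2 × 3.83 = 15.64
α = (k/(k−1))·(1 − Σσ²ᵢ/Var(T)) = (4/3)·(1 − 7.98/15.64) = 0.653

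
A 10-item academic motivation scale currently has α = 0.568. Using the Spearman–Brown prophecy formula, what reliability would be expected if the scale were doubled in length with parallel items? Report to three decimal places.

Length factor m = 2
α' = m·α / (1 + (m−1)·α)
   = 2 × 0.568 / (1 + (2 − 1) × 0.568)
   = 1.1360 / 1.5680 = 0.724

predicted reliability = 0.724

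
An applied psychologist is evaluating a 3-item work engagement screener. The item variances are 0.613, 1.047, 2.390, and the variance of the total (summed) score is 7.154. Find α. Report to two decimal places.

Σσᵢ² = 0.613 + 1.047 + 2.390 = 4.050
α = (k/(k−1))·(1 − Σσᵢ²/Var(T)) = (3/2)·(1 − 4.050/7.154) = 0.65

α = 0.65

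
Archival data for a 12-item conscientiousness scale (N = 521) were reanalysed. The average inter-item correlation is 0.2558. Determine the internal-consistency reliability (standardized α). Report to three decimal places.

standardized α = 0.805

Standardized α = k·r̄ / (1 + (k−1)·r̄) = 12 × 0.2558 / (1 + 11 × 0.2558)
  = 3.0696 / 3.8138 = 0.805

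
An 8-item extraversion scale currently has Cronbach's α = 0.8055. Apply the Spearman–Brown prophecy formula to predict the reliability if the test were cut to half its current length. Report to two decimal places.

predicted reliability = 0.67

Length factor m = 1/2
α' = m·α / (1 − (1−m)·α)
   = 1/2 × 0.8055 / (1 − (1 − 1/2) × 0.8055)
   = 0.4027 / 0.5973 = 0.67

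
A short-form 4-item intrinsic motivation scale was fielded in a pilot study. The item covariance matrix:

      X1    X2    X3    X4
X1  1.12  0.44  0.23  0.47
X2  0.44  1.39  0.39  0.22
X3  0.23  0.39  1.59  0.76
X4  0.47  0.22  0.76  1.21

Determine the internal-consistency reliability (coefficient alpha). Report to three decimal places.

coefficient alpha = 0.648

Σσᵢ² = 1.12 + 1.39 + 1.59 + 1.21 = 5.31
Sum of off-diagonal covariances = 2.51
σ²_total = 5.31 + 2 × 2.51 = 10.33
α = (k/(k−1))·(1 − Σσᵢ²/σ²_total) = (4/3)·(1 − 5.31/10.33) = 0.648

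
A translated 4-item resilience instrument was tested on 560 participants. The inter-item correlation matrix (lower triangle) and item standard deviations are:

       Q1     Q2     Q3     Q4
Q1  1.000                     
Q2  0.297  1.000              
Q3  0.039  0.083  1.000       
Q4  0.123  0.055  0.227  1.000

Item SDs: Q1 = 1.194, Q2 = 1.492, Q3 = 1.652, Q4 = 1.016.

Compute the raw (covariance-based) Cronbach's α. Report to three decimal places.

Cronbach's α = 0.370

Σσ²ᵢ = 1.194² + 1.492² + 1.652² + 1.016² = 7.4131
Covariances σ_ij = r_ij · s_i · s_j:
  σ(Q1,Q2) = 0.297 × 1.194 × 1.492 = 0.5291
  σ(Q1,Q3) = 0.039 × 1.194 × 1.652 = 0.0769
  σ(Q1,Q4) = 0.123 × 1.194 × 1.016 = 0.1492
  σ(Q2,Q3) = 0.083 × 1.492 × 1.652 = 0.2046
  σ(Q2,Q4) = 0.055 × 1.492 × 1.016 = 0.0834
  σ(Q3,Q4) = 0.227 × 1.652 × 1.016 = 0.3810
σ²_T = Σσ²ᵢ + 2·Σσ_ij = 7.4131 + 2 × 1.4242 = 10.2615
α = (4/3)·(1 − 7.4131/10.2615) = 0.370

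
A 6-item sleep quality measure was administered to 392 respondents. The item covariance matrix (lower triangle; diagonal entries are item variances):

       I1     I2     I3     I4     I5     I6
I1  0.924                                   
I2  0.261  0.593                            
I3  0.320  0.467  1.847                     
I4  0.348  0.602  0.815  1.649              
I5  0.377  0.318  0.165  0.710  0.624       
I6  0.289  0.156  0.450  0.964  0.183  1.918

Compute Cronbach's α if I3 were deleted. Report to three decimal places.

Cronbach's α = 0.745

Remaining items: I1, I2, I4, I5, I6 (k = 5).
sum of item variances = 0.924 + 0.593 + 1.649 + 0.624 + 1.918 = 5.708
σ²_T = 5.708 + 2 × 4.208 = 14.124
α (item deleted) = (5/4)·(1 − 5.708/14.124) = 0.745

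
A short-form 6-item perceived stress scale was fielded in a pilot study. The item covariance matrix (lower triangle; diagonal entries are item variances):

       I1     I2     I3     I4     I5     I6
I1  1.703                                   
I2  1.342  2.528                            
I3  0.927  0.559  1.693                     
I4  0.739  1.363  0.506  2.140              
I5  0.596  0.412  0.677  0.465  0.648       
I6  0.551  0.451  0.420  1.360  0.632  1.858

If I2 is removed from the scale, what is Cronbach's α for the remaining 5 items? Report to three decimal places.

Remaining items: I1, I3, I4, I5, I6 (k = 5).
Σσ²ᵢ = 1.703 + 1.693 + 2.140 + 0.648 + 1.858 = 8.042
σ²_total = 8.042 + 2 × 6.873 = 21.788
α (item deleted) = (5/4)·(1 − 8.042/21.788) = 0.789

Cronbach's α = 0.789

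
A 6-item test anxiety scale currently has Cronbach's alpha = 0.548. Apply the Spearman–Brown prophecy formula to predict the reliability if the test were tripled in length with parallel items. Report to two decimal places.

Length factor m = 3
α' = m·α / (1 + (m−1)·α)
   = 3 × 0.548 / (1 + (3 − 1) × 0.548)
   = 1.6440 / 2.0960 = 0.78

predicted reliability = 0.78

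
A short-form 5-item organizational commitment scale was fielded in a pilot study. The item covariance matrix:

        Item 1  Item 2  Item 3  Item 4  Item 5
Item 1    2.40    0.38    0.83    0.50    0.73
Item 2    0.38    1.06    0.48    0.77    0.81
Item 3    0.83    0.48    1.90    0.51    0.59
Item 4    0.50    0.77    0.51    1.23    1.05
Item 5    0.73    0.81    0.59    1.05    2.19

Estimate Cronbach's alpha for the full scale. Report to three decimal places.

Cronbach's alpha = 0.753

ΣVar(i) = 2.40 + 1.06 + 1.90 + 1.23 + 2.19 = 8.78
Sum of off-diagonal covariances = 6.65
σ²_T = 8.78 + 2 × 6.65 = 22.08
α = (k/(k−1))·(1 − ΣVar(i)/σ²_T) = (5/4)·(1 − 8.78/22.08) = 0.753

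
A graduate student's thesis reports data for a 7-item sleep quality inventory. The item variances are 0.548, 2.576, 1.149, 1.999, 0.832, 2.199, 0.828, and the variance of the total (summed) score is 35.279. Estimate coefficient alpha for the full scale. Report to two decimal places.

Σσ²ᵢ = 0.548 + 2.576 + 1.149 + 1.999 + 0.832 + 2.199 + 0.828 = 10.131
α = (k/(k−1))·(1 − Σσ²ᵢ/total variance) = (7/6)·(1 − 10.131/35.279) = 0.83

coefficient alpha = 0.83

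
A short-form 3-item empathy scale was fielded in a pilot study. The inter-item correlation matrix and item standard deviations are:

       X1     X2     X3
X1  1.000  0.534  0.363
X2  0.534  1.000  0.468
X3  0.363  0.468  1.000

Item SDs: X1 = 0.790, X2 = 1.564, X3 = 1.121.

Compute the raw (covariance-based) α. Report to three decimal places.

α = 0.682

Σσ²ᵢ = 0.790² + 1.564² + 1.121² = 4.3268
Covariances σ_ij = r_ij · s_i · s_j:
  σ(X1,X2) = 0.534 × 0.790 × 1.564 = 0.6598
  σ(X1,X3) = 0.363 × 0.790 × 1.121 = 0.3215
  σ(X2,X3) = 0.468 × 1.564 × 1.121 = 0.8205
σ²_T = Σσ²ᵢ + 2·Σσ_ij = 4.3268 + 2 × 1.8018 = 7.9304
α = (3/2)·(1 − 4.3268/7.9304) = 0.682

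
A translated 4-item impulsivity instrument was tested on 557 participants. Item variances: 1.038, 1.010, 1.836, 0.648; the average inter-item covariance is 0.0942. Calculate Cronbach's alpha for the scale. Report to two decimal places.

α = 0.27

Σσᵢ² = 1.038 + 1.010 + 1.836 + 0.648 = 4.532
Sum of the 6 distinct covariances = 6 × 0.0942 = 0.5652
total variance = Σσᵢ² + 2·Σcov = 4.532 + 2 × 0.5652 = 5.6624
α = (4/3)·(1 − 4.532/5.6624) = 0.27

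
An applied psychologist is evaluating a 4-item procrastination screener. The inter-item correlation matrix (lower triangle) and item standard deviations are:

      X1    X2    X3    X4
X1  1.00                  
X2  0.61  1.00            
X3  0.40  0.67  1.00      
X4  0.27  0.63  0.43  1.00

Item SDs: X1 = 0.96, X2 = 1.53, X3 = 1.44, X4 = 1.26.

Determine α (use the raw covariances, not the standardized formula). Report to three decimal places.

α = 0.803

Σσ²ᵢ = 0.96² + 1.53² + 1.44² + 1.26² = 6.9237
Covariances σ_ij = r_ij · s_i · s_j:
  σ(X1,X2) = 0.61 × 0.96 × 1.53 = 0.8960
  σ(X1,X3) = 0.40 × 0.96 × 1.44 = 0.5530
  σ(X1,X4) = 0.27 × 0.96 × 1.26 = 0.3266
  σ(X2,X3) = 0.67 × 1.53 × 1.44 = 1.4761
  σ(X2,X4) = 0.63 × 1.53 × 1.26 = 1.2145
  σ(X3,X4) = 0.43 × 1.44 × 1.26 = 0.7802
σ²_T = Σσ²ᵢ + 2·Σσ_ij = 6.9237 + 2 × 5.2464 = 17.4165
α = (4/3)·(1 − 6.9237/17.4165) = 0.803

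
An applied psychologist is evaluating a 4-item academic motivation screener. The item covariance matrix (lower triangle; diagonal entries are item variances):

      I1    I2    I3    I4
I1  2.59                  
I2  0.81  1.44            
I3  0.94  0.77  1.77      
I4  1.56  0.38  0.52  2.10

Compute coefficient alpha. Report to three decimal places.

Σσᵢ² = 2.59 + 1.44 + 1.77 + 2.10 = 7.90
Σ_{i<j} σ_ij = 4.98
σ²_total = 7.90 + 2 × 4.98 = 17.86
α = (k/(k−1))·(1 − Σσᵢ²/σ²_total) = (4/3)·(1 − 7.90/17.86) = 0.744

coefficient alpha = 0.744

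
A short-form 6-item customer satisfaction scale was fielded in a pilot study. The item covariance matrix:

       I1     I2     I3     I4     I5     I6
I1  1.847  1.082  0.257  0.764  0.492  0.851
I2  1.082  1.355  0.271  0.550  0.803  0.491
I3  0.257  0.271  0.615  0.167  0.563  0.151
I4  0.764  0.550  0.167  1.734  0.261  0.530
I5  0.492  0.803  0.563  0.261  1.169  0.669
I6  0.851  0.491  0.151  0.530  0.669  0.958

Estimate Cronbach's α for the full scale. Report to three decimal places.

sum of item variances = 1.847 + 1.355 + 0.615 + 1.734 + 1.169 + 0.958 = 7.678
Sum of off-diagonal covariances = 7.902
Var(T) = 7.678 + 2 × 7.902 = 23.482
α = (k/(k−1))·(1 − sum of item variances/Var(T)) = (6/5)·(1 − 7.678/23.482) = 0.808

Cronbach's α = 0.808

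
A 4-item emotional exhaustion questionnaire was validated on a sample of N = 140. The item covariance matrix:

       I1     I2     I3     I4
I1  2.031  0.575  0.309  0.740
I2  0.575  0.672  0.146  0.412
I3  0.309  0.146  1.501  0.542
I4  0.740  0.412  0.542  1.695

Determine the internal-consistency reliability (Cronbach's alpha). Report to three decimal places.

ΣVar(i) = 2.031 + 0.672 + 1.501 + 1.695 = 5.899
Sum of the distinct covariances = 2.724
σ²_total = 5.899 + 2 × 2.724 = 11.347
α = (k/(k−1))·(1 − ΣVar(i)/σ²_total) = (4/3)·(1 − 5.899/11.347) = 0.640

Cronbach's alpha = 0.640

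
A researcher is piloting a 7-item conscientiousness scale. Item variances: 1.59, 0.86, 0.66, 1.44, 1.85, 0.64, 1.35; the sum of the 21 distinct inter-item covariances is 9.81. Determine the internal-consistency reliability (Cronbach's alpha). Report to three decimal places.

α = 0.817

Σσ²ᵢ = 1.59 + 0.86 + 0.66 + 1.44 + 1.85 + 0.64 + 1.35 = 8.39
Sum of distinct covariances = 9.81
total variance = Σσ²ᵢ + 2·Σcov = 8.39 + 2 × 9.81 = 28.01
α = (7/6)·(1 − 8.39/28.01) = 0.817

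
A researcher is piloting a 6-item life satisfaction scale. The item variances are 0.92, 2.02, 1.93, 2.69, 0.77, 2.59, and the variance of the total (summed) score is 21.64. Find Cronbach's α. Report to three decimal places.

Cronbach's α = 0.594

Σσᵢ² = 0.92 + 2.02 + 1.93 + 2.69 + 0.77 + 2.59 = 10.92
α = (k/(k−1))·(1 − Σσᵢ²/Var(T)) = (6/5)·(1 − 10.92/21.64) = 0.594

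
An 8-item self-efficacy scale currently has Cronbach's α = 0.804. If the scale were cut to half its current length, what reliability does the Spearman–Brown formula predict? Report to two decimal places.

predicted reliability = 0.67

Length factor m = 1/2
α' = m·α / (1 − (1−m)·α)
   = 1/2 × 0.804 / (1 − (1 − 1/2) × 0.804)
   = 0.4020 / 0.5980 = 0.67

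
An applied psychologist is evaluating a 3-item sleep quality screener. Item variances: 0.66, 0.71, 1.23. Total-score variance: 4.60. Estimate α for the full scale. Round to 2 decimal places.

Σσ²ᵢ = 0.66 + 0.71 + 1.23 = 2.60
α = (k/(k−1))·(1 − Σσ²ᵢ/σ²_T) = (3/2)·(1 − 2.60/4.60) = 0.65

α = 0.65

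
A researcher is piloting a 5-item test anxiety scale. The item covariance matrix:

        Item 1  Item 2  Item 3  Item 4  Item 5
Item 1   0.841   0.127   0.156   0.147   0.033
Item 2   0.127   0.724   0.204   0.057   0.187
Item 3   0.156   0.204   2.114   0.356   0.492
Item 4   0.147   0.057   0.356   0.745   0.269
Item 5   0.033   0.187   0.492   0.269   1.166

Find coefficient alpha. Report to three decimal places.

coefficient alpha = 0.526

Σσ²ᵢ = 0.841 + 0.724 + 2.114 + 0.745 + 1.166 = 5.590
Sum of off-diagonal covariances = 2.028
Var(T) = 5.590 + 2 × 2.028 = 9.646
α = (k/(k−1))·(1 − Σσ²ᵢ/Var(T)) = (5/4)·(1 − 5.590/9.646) = 0.526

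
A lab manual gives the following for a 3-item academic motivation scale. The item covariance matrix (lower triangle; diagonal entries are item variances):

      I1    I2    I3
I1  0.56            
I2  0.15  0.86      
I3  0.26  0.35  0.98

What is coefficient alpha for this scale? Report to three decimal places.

coefficient alpha = 0.582

Σσ²ᵢ = 0.56 + 0.86 + 0.98 = 2.40
Σ_{i<j} σ_ij = 0.76
σ²_T = 2.40 + 2 × 0.76 = 3.92
α = (k/(k−1))·(1 − Σσ²ᵢ/σ²_T) = (3/2)·(1 − 2.40/3.92) = 0.582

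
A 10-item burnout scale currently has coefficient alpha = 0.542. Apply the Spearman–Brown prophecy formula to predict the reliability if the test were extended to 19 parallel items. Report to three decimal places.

Length factor m = 19/10 = 1.9000
α' = m·α / (1 + (m−1)·α)
   = 19/10 × 0.542 / (1 + (19/10 − 1) × 0.542)
   = 1.0298 / 1.4878 = 0.692

predicted reliability = 0.692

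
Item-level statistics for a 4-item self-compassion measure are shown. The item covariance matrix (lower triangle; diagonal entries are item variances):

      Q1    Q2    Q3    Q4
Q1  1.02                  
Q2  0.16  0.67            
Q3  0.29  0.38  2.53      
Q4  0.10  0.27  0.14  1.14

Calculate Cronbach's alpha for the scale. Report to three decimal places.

Cronbach's alpha = 0.444

ΣVar(i) = 1.02 + 0.67 + 2.53 + 1.14 = 5.36
Sum of the distinct covariances = 1.34
σ²_T = 5.36 + 2 × 1.34 = 8.04
α = (k/(k−1))·(1 − ΣVar(i)/σ²_T) = (4/3)·(1 − 5.36/8.04) = 0.444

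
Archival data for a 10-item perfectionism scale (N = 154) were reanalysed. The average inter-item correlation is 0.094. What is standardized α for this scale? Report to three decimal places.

α = 0.509

Standardized α = k·r̄ / (1 + (k−1)·r̄) = 10 × 0.094 / (1 + 9 × 0.094)
  = 0.9400 / 1.8460 = 0.509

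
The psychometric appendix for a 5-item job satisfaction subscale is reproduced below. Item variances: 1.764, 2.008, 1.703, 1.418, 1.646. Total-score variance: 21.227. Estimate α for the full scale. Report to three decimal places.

Σσᵢ² = 1.764 + 2.008 + 1.703 + 1.418 + 1.646 = 8.539
α = (k/(k−1))·(1 − Σσᵢ²/σ²_total) = (5/4)·(1 − 8.539/21.227) = 0.747

α = 0.747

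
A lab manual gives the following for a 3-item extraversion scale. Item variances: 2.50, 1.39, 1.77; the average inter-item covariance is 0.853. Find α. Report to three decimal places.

ΣVar(i) = 2.50 + 1.39 + 1.77 = 5.66
Sum of the 3 distinct covariances = 3 × 0.853 = 2.559
Var(T) = ΣVar(i) + 2·Σcov = 5.66 + 2 × 2.559 = 10.778
α = (3/2)·(1 − 5.66/10.778) = 0.712

α = 0.712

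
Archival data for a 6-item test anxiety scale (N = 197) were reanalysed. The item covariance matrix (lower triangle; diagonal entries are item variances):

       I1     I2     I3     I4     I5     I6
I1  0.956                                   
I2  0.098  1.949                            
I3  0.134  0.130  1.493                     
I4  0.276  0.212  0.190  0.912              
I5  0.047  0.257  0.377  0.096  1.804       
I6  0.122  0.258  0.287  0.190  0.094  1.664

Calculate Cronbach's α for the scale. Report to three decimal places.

α = 0.464

Σσ²ᵢ = 0.956 + 1.949 + 1.493 + 0.912 + 1.804 + 1.664 = 8.778
Σ_{i<j} σ_ij = 2.768
total variance = 8.778 + 2 × 2.768 = 14.314
α = (k/(k−1))·(1 − Σσ²ᵢ/total variance) = (6/5)·(1 − 8.778/14.314) = 0.464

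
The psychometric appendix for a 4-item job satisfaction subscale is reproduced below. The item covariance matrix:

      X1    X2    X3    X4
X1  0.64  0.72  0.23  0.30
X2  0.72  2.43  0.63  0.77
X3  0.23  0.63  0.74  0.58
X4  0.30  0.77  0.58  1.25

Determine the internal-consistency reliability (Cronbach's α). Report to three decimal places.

α = 0.748

ΣVar(i) = 0.64 + 2.43 + 0.74 + 1.25 = 5.06
Sum of off-diagonal covariances = 3.23
σ²_total = 5.06 + 2 × 3.23 = 11.52
α = (k/(k−1))·(1 − ΣVar(i)/σ²_total) = (4/3)·(1 − 5.06/11.52) = 0.748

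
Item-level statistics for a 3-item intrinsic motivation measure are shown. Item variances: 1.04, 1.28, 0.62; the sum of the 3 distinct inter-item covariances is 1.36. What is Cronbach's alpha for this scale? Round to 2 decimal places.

Cronbach's alpha = 0.72

ΣVar(i) = 1.04 + 1.28 + 0.62 = 2.94
Sum of distinct covariances = 1.36
total variance = ΣVar(i) + 2·Σcov = 2.94 + 2 × 1.36 = 5.66
α = (3/2)·(1 − 2.94/5.66) = 0.72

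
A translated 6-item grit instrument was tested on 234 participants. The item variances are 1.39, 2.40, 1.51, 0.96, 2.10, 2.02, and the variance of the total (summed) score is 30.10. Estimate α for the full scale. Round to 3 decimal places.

α = 0.786

sum of item variances = 1.39 + 2.40 + 1.51 + 0.96 + 2.10 + 2.02 = 10.38
α = (k/(k−1))·(1 − sum of item variances/total variance) = (6/5)·(1 − 10.38/30.10) = 0.786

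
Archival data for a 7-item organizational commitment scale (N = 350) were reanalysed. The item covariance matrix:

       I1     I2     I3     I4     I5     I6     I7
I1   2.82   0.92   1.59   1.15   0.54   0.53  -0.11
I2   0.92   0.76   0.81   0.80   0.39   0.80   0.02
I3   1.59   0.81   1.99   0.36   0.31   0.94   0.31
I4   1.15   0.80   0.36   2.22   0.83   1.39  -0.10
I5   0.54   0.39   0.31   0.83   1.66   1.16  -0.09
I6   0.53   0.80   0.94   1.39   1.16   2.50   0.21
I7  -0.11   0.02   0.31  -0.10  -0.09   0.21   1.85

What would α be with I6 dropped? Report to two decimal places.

Remaining items: I1, I2, I3, I4, I5, I7 (k = 6).
sum of item variances = 2.82 + 0.76 + 1.99 + 2.22 + 1.66 + 1.85 = 11.30
total variance = 11.30 + 2 × 7.73 = 26.76
α (item deleted) = (6/5)·(1 − 11.30/26.76) = 0.69

α = 0.69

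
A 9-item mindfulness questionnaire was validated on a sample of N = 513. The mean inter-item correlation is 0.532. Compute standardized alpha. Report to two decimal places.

α = 0.91

Standardized α = k·r̄ / (1 + (k−1)·r̄) = 9 × 0.532 / (1 + 8 × 0.532)
  = 4.7880 / 5.2560 = 0.91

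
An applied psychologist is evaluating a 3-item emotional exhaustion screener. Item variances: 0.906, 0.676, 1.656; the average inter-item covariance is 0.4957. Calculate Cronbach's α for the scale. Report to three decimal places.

sum of item variances = 0.906 + 0.676 + 1.656 = 3.238
Sum of the 3 distinct covariances = 3 × 0.4957 = 1.4871
σ²_total = sum of item variances + 2·Σcov = 3.238 + 2 × 1.4871 = 6.2122
α = (3/2)·(1 − 3.238/6.2122) = 0.718

Cronbach's α = 0.718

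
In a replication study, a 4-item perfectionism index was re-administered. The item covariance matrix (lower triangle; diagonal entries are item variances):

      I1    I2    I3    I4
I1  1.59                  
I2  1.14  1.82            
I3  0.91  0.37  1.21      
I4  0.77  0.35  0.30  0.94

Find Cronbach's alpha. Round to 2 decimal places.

ΣVar(i) = 1.59 + 1.82 + 1.21 + 0.94 = 5.56
Sum of the distinct covariances = 3.84
Var(T) = 5.56 + 2 × 3.84 = 13.24
α = (k/(k−1))·(1 − ΣVar(i)/Var(T)) = (4/3)·(1 − 5.56/13.24) = 0.77

Cronbach's alpha = 0.77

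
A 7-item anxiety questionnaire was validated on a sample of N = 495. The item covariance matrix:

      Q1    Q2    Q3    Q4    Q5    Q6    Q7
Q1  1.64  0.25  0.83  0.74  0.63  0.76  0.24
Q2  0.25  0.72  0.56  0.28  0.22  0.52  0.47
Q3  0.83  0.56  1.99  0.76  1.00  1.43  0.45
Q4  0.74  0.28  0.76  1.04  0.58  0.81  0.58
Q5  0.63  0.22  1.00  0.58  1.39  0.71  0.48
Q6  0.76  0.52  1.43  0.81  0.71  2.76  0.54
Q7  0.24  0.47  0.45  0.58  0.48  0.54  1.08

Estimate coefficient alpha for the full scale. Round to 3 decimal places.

sum of item variances = 1.64 + 0.72 + 1.99 + 1.04 + 1.39 + 2.76 + 1.08 = 10.62
Sum of the distinct covariances = 12.84
total variance = 10.62 + 2 × 12.84 = 36.30
α = (k/(k−1))·(1 − sum of item variances/total variance) = (7/6)·(1 − 10.62/36.30) = 0.825

coefficient alpha = 0.825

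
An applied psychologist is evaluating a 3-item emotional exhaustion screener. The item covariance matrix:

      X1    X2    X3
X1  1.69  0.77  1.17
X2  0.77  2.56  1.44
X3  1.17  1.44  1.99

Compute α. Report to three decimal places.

sum of item variances = 1.69 + 2.56 + 1.99 = 6.24
Σ_{i<j} σ_ij = 3.38
total variance = 6.24 + 2 × 3.38 = 13.00
α = (k/(k−1))·(1 − sum of item variances/total variance) = (3/2)·(1 − 6.24/13.00) = 0.780

α = 0.780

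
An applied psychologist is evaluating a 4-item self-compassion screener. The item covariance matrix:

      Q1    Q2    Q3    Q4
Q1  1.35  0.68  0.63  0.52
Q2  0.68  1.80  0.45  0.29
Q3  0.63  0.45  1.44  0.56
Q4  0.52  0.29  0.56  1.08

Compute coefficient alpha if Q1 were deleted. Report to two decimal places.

Remaining items: Q2, Q3, Q4 (k = 3).
ΣVar(i) = 1.80 + 1.44 + 1.08 = 4.32
total variance = 4.32 + 2 × 1.30 = 6.92
α (item deleted) = (3/2)·(1 − 4.32/6.92) = 0.56

α = 0.56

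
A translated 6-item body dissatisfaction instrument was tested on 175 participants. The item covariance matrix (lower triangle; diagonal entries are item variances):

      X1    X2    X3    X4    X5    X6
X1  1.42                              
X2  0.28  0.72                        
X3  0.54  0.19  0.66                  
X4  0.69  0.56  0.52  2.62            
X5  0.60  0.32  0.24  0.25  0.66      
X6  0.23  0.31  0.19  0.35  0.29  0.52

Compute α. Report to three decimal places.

Σσᵢ² = 1.42 + 0.72 + 0.66 + 2.62 + 0.66 + 0.52 = 6.60
Sum of off-diagonal covariances = 5.56
σ²_T = 6.60 + 2 × 5.56 = 17.72
α = (k/(k−1))·(1 − Σσᵢ²/σ²_T) = (6/5)·(1 − 6.60/17.72) = 0.753

α = 0.753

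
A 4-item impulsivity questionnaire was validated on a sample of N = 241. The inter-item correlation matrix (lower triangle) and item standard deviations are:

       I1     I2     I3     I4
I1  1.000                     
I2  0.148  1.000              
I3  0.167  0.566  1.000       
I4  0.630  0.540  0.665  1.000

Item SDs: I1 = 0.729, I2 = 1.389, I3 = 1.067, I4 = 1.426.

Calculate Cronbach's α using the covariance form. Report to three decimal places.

Σσ²ᵢ = 0.729² + 1.389² + 1.067² + 1.426² = 5.6327
Covariances σ_ij = r_ij · s_i · s_j:
  σ(I1,I2) = 0.148 × 0.729 × 1.389 = 0.1499
  σ(I1,I3) = 0.167 × 0.729 × 1.067 = 0.1299
  σ(I1,I4) = 0.630 × 0.729 × 1.426 = 0.6549
  σ(I2,I3) = 0.566 × 1.389 × 1.067 = 0.8388
  σ(I2,I4) = 0.540 × 1.389 × 1.426 = 1.0696
  σ(I3,I4) = 0.665 × 1.067 × 1.426 = 1.0118
σ²_T = Σσ²ᵢ + 2·Σσ_ij = 5.6327 + 2 × 3.8549 = 13.3425
α = (4/3)·(1 − 5.6327/13.3425) = 0.770

α = 0.770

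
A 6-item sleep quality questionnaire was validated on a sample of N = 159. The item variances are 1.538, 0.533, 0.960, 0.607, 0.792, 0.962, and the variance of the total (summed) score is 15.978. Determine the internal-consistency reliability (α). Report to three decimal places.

Σσᵢ² = 1.538 + 0.533 + 0.960 + 0.607 + 0.792 + 0.962 = 5.392
α = (k/(k−1))·(1 − Σσᵢ²/total variance) = (6/5)·(1 − 5.392/15.978) = 0.795

α = 0.795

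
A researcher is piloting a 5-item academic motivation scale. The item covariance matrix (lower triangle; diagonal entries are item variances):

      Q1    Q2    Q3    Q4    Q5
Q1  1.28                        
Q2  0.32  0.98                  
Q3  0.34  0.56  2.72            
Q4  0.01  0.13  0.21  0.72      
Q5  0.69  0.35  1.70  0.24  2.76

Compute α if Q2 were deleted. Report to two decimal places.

α = 0.61

Remaining items: Q1, Q3, Q4, Q5 (k = 4).
Σσᵢ² = 1.28 + 2.72 + 0.72 + 2.76 = 7.48
σ²_T = 7.48 + 2 × 3.19 = 13.86
α (item deleted) = (4/3)·(1 − 7.48/13.86) = 0.61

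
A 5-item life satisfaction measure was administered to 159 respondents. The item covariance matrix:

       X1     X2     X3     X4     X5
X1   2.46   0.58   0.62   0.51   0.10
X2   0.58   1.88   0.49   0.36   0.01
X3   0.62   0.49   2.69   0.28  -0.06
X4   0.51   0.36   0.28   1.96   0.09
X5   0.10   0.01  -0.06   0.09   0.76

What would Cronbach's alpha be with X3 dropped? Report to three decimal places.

Remaining items: X1, X2, X4, X5 (k = 4).
sum of item variances = 2.46 + 1.88 + 1.96 + 0.76 = 7.06
total variance = 7.06 + 2 × 1.65 = 10.36
α (item deleted) = (4/3)·(1 − 7.06/10.36) = 0.425

Cronbach's alpha = 0.425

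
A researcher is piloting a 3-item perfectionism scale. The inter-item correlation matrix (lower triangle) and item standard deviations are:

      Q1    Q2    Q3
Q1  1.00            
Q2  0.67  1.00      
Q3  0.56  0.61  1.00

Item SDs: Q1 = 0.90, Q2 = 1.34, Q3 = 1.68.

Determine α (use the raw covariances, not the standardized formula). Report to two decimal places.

α = 0.79

Σσ²ᵢ = 0.90² + 1.34² + 1.68² = 5.4280
Covariances σ_ij = r_ij · s_i · s_j:
  σ(Q1,Q2) = 0.67 × 0.90 × 1.34 = 0.8080
  σ(Q1,Q3) = 0.56 × 0.90 × 1.68 = 0.8467
  σ(Q2,Q3) = 0.61 × 1.34 × 1.68 = 1.3732
σ²_T = Σσ²ᵢ + 2·Σσ_ij = 5.4280 + 2 × 3.0279 = 11.4838
α = (3/2)·(1 − 5.4280/11.4838) = 0.79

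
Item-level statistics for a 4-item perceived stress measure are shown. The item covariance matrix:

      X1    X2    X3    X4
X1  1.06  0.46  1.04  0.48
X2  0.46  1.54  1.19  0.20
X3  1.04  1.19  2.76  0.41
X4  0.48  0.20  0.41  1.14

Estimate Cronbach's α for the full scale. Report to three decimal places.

α = 0.717

Σσᵢ² = 1.06 + 1.54 + 2.76 + 1.14 = 6.50
Sum of off-diagonal covariances = 3.78
σ²_T = 6.50 + 2 × 3.78 = 14.06
α = (k/(k−1))·(1 − Σσᵢ²/σ²_T) = (4/3)·(1 − 6.50/14.06) = 0.717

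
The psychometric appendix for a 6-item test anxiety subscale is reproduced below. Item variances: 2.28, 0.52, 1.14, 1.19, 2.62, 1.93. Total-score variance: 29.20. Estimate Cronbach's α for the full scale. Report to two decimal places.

Cronbach's α = 0.80

ΣVar(i) = 2.28 + 0.52 + 1.14 + 1.19 + 2.62 + 1.93 = 9.68
α = (k/(k−1))·(1 − ΣVar(i)/Var(T)) = (6/5)·(1 − 9.68/29.20) = 0.80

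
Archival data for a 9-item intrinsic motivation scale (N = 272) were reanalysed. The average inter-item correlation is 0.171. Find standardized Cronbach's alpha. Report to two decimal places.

Standardized α = k·r̄ / (1 + (k−1)·r̄) = 9 × 0.171 / (1 + 8 × 0.171)
  = 1.5390 / 2.3680 = 0.65

standardized Cronbach's alpha = 0.65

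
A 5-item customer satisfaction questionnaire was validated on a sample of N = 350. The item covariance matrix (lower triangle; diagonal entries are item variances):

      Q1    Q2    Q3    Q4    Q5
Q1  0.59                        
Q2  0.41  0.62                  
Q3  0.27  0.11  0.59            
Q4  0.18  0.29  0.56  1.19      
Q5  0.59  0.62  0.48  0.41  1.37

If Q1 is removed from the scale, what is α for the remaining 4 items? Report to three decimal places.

Remaining items: Q2, Q3, Q4, Q5 (k = 4).
sum of item variances = 0.62 + 0.59 + 1.19 + 1.37 = 3.77
Var(T) = 3.77 + 2 × 2.47 = 8.71
α (item deleted) = (4/3)·(1 − 3.77/8.71) = 0.756

α = 0.756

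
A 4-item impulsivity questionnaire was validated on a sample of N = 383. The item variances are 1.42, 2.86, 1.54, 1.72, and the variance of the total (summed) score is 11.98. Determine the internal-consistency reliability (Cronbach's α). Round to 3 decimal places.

Cronbach's α = 0.494

Σσ²ᵢ = 1.42 + 2.86 + 1.54 + 1.72 = 7.54
α = (k/(k−1))·(1 − Σσ²ᵢ/Var(T)) = (4/3)·(1 − 7.54/11.98) = 0.494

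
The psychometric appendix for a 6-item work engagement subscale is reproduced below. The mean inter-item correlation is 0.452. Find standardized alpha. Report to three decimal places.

Standardized α = k·r̄ / (1 + (k−1)·r̄) = 6 × 0.452 / (1 + 5 × 0.452)
  = 2.7120 / 3.2600 = 0.832

standardized alpha = 0.832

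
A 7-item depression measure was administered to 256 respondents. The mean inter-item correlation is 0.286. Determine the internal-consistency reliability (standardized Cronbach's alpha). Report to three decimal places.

Standardized α = k·r̄ / (1 + (k−1)·r̄) = 7 × 0.286 / (1 + 6 × 0.286)
  = 2.0020 / 2.7160 = 0.737

α = 0.737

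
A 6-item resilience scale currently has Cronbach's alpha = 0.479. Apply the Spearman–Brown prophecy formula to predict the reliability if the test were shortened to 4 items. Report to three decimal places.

Length factor m = 4/6 = 0.6667
α' = m·α / (1 − (1−m)·α)
   = 4/6 × 0.479 / (1 − (1 − 4/6) × 0.479)
   = 0.3193 / 0.8403 = 0.380

predicted reliability = 0.380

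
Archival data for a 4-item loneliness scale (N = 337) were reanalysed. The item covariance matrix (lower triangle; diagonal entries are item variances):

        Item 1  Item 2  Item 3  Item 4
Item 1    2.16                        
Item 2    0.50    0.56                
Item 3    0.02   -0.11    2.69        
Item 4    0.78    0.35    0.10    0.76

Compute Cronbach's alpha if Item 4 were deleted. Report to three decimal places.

α = 0.197

Remaining items: Item 1, Item 2, Item 3 (k = 3).
ΣVar(i) = 2.16 + 0.56 + 2.69 = 5.41
σ²_total = 5.41 + 2 × 0.41 = 6.23
α (item deleted) = (3/2)·(1 − 5.41/6.23) = 0.197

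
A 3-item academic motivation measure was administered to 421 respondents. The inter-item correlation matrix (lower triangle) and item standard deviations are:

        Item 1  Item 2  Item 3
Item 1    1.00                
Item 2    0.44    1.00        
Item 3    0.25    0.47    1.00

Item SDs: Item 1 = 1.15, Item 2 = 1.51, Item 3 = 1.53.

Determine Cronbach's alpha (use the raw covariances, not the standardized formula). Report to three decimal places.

α = 0.653

Σσ²ᵢ = 1.15² + 1.51² + 1.53² = 5.9435
Covariances σ_ij = r_ij · s_i · s_j:
  σ(Item 1,Item 2) = 0.44 × 1.15 × 1.51 = 0.7641
  σ(Item 1,Item 3) = 0.25 × 1.15 × 1.53 = 0.4399
  σ(Item 2,Item 3) = 0.47 × 1.51 × 1.53 = 1.0858
σ²_T = Σσ²ᵢ + 2·Σσ_ij = 5.9435 + 2 × 2.2898 = 10.5231
α = (3/2)·(1 − 5.9435/10.5231) = 0.653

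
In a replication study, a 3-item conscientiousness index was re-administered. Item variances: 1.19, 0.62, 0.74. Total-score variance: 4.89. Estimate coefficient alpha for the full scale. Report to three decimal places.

Σσᵢ² = 1.19 + 0.62 + 0.74 = 2.55
α = (k/(k−1))·(1 − Σσᵢ²/σ²_T) = (3/2)·(1 − 2.55/4.89) = 0.718

α = 0.718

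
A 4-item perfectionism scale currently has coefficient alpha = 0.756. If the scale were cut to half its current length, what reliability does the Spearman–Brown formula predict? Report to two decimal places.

Length factor m = 1/2
α' = m·α / (1 − (1−m)·α)
   = 1/2 × 0.756 / (1 − (1 − 1/2) × 0.756)
   = 0.3780 / 0.6220 = 0.61

predicted reliability = 0.61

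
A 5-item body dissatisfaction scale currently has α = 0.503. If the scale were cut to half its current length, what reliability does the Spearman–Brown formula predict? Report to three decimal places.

Length factor m = 1/2
α' = m·α / (1 − (1−m)·α)
   = 1/2 × 0.503 / (1 − (1 − 1/2) × 0.503)
   = 0.2515 / 0.7485 = 0.336

predicted reliability = 0.336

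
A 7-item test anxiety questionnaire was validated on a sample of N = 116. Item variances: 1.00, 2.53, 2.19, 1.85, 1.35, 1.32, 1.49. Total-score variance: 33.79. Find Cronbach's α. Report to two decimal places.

α = 0.76

Σσ²ᵢ = 1.00 + 2.53 + 2.19 + 1.85 + 1.35 + 1.32 + 1.49 = 11.73
α = (k/(k−1))·(1 − Σσ²ᵢ/total variance) = (7/6)·(1 − 11.73/33.79) = 0.76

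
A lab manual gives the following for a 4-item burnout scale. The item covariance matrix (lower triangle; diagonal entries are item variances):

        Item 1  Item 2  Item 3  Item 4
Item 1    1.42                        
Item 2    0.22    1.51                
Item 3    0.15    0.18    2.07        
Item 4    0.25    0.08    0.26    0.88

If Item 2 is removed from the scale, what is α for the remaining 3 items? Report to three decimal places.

Remaining items: Item 1, Item 3, Item 4 (k = 3).
Σσ²ᵢ = 1.42 + 2.07 + 0.88 = 4.37
σ²_T = 4.37 + 2 × 0.66 = 5.69
α (item deleted) = (3/2)·(1 − 4.37/5.69) = 0.348

α = 0.348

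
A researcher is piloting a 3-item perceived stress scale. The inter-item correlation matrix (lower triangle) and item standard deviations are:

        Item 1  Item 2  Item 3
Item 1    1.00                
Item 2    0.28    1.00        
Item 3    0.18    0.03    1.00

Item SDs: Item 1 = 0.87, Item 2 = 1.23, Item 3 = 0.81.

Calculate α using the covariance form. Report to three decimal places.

α = 0.357

Σσ²ᵢ = 0.87² + 1.23² + 0.81² = 2.9259
Covariances σ_ij = r_ij · s_i · s_j:
  σ(Item 1,Item 2) = 0.28 × 0.87 × 1.23 = 0.2996
  σ(Item 1,Item 3) = 0.18 × 0.87 × 0.81 = 0.1268
  σ(Item 2,Item 3) = 0.03 × 1.23 × 0.81 = 0.0299
σ²_T = Σσ²ᵢ + 2·Σσ_ij = 2.9259 + 2 × 0.4563 = 3.8385
α = (3/2)·(1 − 2.9259/3.8385) = 0.357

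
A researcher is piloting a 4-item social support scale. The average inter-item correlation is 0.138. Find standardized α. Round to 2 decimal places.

Standardized α = k·r̄ / (1 + (k−1)·r̄) = 4 × 0.138 / (1 + 3 × 0.138)
  = 0.5520 / 1.4140 = 0.39

α = 0.39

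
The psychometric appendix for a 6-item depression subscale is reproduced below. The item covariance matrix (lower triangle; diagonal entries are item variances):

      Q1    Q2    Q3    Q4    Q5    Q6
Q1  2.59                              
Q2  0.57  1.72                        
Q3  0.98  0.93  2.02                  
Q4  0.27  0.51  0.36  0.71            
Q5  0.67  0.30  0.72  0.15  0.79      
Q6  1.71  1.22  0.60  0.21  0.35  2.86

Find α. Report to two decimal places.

Σσ²ᵢ = 2.59 + 1.72 + 2.02 + 0.71 + 0.79 + 2.86 = 10.69
Σ_{i<j} σ_ij = 9.55
σ²_T = 10.69 + 2 × 9.55 = 29.79
α = (k/(k−1))·(1 − Σσ²ᵢ/σ²_T) = (6/5)·(1 − 10.69/29.79) = 0.77

α = 0.77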